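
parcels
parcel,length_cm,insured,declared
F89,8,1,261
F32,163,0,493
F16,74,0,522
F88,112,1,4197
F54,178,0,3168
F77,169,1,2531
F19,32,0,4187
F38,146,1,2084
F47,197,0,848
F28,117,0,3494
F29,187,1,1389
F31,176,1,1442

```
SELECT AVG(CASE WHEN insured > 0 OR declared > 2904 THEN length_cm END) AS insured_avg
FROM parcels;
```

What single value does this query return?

parcel=F89: ✓ → 8
parcel=F32: ✗
parcel=F16: ✗
parcel=F88: ✓ → 112
parcel=F54: ✓ → 178
parcel=F77: ✓ → 169
parcel=F19: ✓ → 32
parcel=F38: ✓ → 146
parcel=F47: ✗
parcel=F28: ✓ → 117
parcel=F29: ✓ → 187
parcel=F31: ✓ → 176
insured_avg = (8 + 112 + 178 + 169 + 32 + 146 + 117 + 187 + 176) / 9 = 125

125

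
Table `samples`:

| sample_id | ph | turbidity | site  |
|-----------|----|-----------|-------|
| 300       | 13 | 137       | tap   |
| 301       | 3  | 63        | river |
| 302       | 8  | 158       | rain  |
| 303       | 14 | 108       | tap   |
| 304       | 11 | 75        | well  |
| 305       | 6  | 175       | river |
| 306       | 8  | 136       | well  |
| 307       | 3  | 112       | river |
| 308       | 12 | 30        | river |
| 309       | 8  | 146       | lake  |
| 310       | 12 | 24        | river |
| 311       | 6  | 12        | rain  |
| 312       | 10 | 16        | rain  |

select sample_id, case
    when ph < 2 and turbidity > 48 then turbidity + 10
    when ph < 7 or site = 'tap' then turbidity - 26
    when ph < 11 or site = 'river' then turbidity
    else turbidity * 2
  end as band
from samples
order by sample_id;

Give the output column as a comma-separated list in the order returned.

111, 37, 158, 82, 150, 149, 136, 86, 30, 146, 24, -14, 16

sample_id=300: ph < 7 or site = 'tap' → 111
sample_id=301: ph < 7 or site = 'tap' → 37
sample_id=302: ph < 11 or site = 'river' → 158
sample_id=303: ph < 7 or site = 'tap' → 82
sample_id=304: ELSE → 150
sample_id=305: ph < 7 or site = 'tap' → 149
sample_id=306: ph < 11 or site = 'river' → 136
sample_id=307: ph < 7 or site = 'tap' → 86
sample_id=308: ph < 11 or site = 'river' → 30
sample_id=309: ph < 11 or site = 'river' → 146
sample_id=310: ph < 11 or site = 'river' → 24
sample_id=311: ph < 7 or site = 'tap' → -14
sample_id=312: ph < 11 or site = 'river' → 16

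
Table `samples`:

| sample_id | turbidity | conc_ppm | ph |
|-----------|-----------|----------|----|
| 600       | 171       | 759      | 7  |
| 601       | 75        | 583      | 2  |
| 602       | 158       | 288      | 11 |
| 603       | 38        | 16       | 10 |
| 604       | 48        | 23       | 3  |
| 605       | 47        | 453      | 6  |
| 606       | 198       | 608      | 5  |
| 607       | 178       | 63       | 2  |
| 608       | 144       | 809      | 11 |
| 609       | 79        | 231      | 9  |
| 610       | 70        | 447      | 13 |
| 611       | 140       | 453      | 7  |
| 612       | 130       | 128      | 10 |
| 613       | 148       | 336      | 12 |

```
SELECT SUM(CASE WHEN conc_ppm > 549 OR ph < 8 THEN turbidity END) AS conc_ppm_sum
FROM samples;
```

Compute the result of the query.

sample_id=600: ✓ → 171
sample_id=601: ✓ → 75
sample_id=602: ✗
sample_id=603: ✗
sample_id=604: ✓ → 48
sample_id=605: ✓ → 47
sample_id=606: ✓ → 198
sample_id=607: ✓ → 178
sample_id=608: ✓ → 144
sample_id=609: ✗
sample_id=610: ✗
sample_id=611: ✓ → 140
sample_id=612: ✗
sample_id=613: ✗
conc_ppm_sum = 171 + 75 + 48 + 47 + 198 + 178 + 144 + 140 = 1001

1001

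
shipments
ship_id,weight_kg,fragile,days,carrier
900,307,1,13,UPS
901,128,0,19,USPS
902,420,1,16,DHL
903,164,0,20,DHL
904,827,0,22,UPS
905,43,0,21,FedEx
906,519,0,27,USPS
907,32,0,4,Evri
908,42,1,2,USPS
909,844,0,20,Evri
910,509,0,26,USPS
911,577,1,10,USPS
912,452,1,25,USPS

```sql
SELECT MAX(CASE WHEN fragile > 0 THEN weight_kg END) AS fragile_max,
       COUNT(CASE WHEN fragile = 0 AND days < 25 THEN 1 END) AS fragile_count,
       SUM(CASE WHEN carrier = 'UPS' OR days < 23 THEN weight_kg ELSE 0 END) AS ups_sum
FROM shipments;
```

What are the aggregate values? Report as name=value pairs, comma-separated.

fragile_max=577, fragile_count=6, ups_sum=3384

[fragile_max: fragile > 0]
ship_id=900: ✓ → 307
ship_id=901: ✗
ship_id=902: ✓ → 420
ship_id=903: ✗
ship_id=904: ✗
ship_id=905: ✗
ship_id=906: ✗
ship_id=907: ✗
ship_id=908: ✓ → 42
ship_id=909: ✗
ship_id=910: ✗
ship_id=911: ✓ → 577
ship_id=912: ✓ → 452
fragile_max = MAX(307, 420, 42, 577, 452) = 577
—
[fragile_count: fragile = 0 AND days < 25]
ship_id=900: ✗
ship_id=901: ✓ → 1
ship_id=902: ✗
ship_id=903: ✓ → 1
ship_id=904: ✓ → 1
ship_id=905: ✓ → 1
ship_id=906: ✗
ship_id=907: ✓ → 1
ship_id=908: ✗
ship_id=909: ✓ → 1
ship_id=910: ✗
ship_id=911: ✗
ship_id=912: ✗
fragile_count = COUNT(1, 1, 1, 1, 1, 1) = 6
—
[ups_sum: carrier = 'UPS' OR days < 23]
ship_id=900: ✓ → 307
ship_id=901: ✓ → 128
ship_id=902: ✓ → 420
ship_id=903: ✓ → 164
ship_id=904: ✓ → 827
ship_id=905: ✓ → 43
ship_id=906: ✗
ship_id=907: ✓ → 32
ship_id=908: ✓ → 42
ship_id=909: ✓ → 844
ship_id=910: ✗
ship_id=911: ✓ → 577
ship_id=912: ✗
ups_sum = 307 + 128 + 420 + 164 + 827 + 43 + 32 + 42 + 844 + 577 = 3384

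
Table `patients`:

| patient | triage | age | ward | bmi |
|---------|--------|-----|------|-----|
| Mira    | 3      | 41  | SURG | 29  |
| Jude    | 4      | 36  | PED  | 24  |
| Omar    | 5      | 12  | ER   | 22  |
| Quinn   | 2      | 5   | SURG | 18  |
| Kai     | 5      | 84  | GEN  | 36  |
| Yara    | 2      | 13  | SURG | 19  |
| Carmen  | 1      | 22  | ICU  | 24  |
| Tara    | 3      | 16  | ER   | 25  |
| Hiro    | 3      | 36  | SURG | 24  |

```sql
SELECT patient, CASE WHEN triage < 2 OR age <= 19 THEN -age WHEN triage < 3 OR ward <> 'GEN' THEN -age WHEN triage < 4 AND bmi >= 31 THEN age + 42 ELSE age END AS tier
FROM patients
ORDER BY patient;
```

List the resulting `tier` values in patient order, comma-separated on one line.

-22, -36, -36, 84, -41, -12, -5, -16, -13

patient=Carmen: triage < 2 OR age <= 19 → -22
patient=Hiro: triage < 3 OR ward <> 'GEN' → -36
patient=Jude: triage < 3 OR ward <> 'GEN' → -36
patient=Kai: ELSE → 84
patient=Mira: triage < 3 OR ward <> 'GEN' → -41
patient=Omar: triage < 2 OR age <= 19 → -12
patient=Quinn: triage < 2 OR age <= 19 → -5
patient=Tara: triage < 2 OR age <= 19 → -16
patient=Yara: triage < 2 OR age <= 19 → -13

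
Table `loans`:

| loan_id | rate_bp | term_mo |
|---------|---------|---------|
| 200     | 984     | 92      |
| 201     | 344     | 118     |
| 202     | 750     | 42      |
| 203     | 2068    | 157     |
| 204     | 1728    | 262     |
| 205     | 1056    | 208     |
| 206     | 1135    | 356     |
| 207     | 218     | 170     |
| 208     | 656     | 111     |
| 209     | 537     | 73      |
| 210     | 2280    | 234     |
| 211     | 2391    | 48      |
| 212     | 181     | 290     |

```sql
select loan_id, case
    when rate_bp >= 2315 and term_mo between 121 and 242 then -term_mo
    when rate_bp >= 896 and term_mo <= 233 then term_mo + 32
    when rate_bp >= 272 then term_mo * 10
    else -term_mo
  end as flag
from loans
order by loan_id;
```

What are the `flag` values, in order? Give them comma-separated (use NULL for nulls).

124, 1180, 420, 189, 2620, 240, 3560, -170, 1110, 730, 2340, 80, -290

loan_id=200: rate_bp >= 896 and term_mo <= 233 → 124
loan_id=201: rate_bp >= 272 → 1180
loan_id=202: rate_bp >= 272 → 420
loan_id=203: rate_bp >= 896 and term_mo <= 233 → 189
loan_id=204: rate_bp >= 272 → 2620
loan_id=205: rate_bp >= 896 and term_mo <= 233 → 240
loan_id=206: rate_bp >= 272 → 3560
loan_id=207: ELSE → -170
loan_id=208: rate_bp >= 272 → 1110
loan_id=209: rate_bp >= 272 → 730
loan_id=210: rate_bp >= 272 → 2340
loan_id=211: rate_bp >= 896 and term_mo <= 233 → 80
loan_id=212: ELSE → -290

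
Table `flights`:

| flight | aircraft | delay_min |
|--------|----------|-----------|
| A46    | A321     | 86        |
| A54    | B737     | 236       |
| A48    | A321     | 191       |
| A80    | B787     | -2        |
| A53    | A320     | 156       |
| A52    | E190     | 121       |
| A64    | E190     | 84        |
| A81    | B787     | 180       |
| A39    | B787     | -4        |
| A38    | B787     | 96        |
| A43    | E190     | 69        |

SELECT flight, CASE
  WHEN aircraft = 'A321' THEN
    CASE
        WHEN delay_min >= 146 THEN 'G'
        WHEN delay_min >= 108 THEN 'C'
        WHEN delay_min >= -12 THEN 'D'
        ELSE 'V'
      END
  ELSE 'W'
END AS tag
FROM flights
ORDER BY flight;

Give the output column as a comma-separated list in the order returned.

flight=A38: aircraft='B787' → outer ELSE → W
flight=A39: aircraft='B787' → outer ELSE → W
flight=A43: aircraft='E190' → outer ELSE → W
flight=A46: aircraft='A321' → inner[delay_min >= -12] → D
flight=A48: aircraft='A321' → inner[delay_min >= 146] → G
flight=A52: aircraft='E190' → outer ELSE → W
flight=A53: aircraft='A320' → outer ELSE → W
flight=A54: aircraft='B737' → outer ELSE → W
flight=A64: aircraft='E190' → outer ELSE → W
flight=A80: aircraft='B787' → outer ELSE → W
flight=A81: aircraft='B787' → outer ELSE → W

W, W, W, D, G, W, W, W, W, W, W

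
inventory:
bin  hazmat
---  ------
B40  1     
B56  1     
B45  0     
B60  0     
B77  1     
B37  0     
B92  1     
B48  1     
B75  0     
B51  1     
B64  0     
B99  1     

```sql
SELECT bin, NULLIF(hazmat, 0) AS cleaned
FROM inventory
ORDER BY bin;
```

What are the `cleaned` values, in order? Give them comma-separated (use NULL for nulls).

bin=B37: hazmat=0 vs 0: equal → NULL
bin=B40: hazmat=1 vs 0: differ → 1
bin=B45: hazmat=0 vs 0: equal → NULL
bin=B48: hazmat=1 vs 0: differ → 1
bin=B51: hazmat=1 vs 0: differ → 1
bin=B56: hazmat=1 vs 0: differ → 1
bin=B60: hazmat=0 vs 0: equal → NULL
bin=B64: hazmat=0 vs 0: equal → NULL
bin=B75: hazmat=0 vs 0: equal → NULL
bin=B77: hazmat=1 vs 0: differ → 1
bin=B92: hazmat=1 vs 0: differ → 1
bin=B99: hazmat=1 vs 0: differ → 1

NULL, 1, NULL, 1, 1, 1, NULL, NULL, NULL, 1, 1, 1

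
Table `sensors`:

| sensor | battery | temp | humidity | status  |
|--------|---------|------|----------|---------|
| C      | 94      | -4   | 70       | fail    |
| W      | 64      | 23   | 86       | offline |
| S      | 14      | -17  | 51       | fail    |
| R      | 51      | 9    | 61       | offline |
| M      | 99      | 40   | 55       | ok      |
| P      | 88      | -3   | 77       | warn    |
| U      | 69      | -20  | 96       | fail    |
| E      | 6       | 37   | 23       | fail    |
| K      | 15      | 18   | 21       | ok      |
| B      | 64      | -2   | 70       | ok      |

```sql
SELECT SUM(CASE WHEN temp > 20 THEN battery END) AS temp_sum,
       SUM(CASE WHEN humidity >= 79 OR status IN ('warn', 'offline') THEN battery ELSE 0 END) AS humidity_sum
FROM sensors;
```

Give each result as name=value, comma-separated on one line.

temp_sum=169, humidity_sum=272

[temp_sum: temp > 20]
sensor=C: ✗
sensor=W: ✓ → 64
sensor=S: ✗
sensor=R: ✗
sensor=M: ✓ → 99
sensor=P: ✗
sensor=U: ✗
sensor=E: ✓ → 6
sensor=K: ✗
sensor=B: ✗
temp_sum = 64 + 99 + 6 = 169
—
[humidity_sum: humidity >= 79 OR status IN ('warn', 'offline')]
sensor=C: ✗
sensor=W: ✓ → 64
sensor=S: ✗
sensor=R: ✓ → 51
sensor=M: ✗
sensor=P: ✓ → 88
sensor=U: ✓ → 69
sensor=E: ✗
sensor=K: ✗
sensor=B: ✗
humidity_sum = 64 + 51 + 88 + 69 = 272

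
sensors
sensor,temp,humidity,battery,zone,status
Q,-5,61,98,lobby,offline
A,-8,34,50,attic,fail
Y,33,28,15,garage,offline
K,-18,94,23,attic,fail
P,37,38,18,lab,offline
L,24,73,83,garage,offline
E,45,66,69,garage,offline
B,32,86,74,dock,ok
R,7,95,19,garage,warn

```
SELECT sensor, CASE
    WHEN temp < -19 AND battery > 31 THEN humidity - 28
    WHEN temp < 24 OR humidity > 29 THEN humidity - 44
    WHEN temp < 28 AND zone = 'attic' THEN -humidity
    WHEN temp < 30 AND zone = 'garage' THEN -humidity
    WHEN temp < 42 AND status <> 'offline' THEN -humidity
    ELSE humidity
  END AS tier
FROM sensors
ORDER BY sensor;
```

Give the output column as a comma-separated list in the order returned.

sensor=A: temp < 24 OR humidity > 29 → -10
sensor=B: temp < 24 OR humidity > 29 → 42
sensor=E: temp < 24 OR humidity > 29 → 22
sensor=K: temp < 24 OR humidity > 29 → 50
sensor=L: temp < 24 OR humidity > 29 → 29
sensor=P: temp < 24 OR humidity > 29 → -6
sensor=Q: temp < 24 OR humidity > 29 → 17
sensor=R: temp < 24 OR humidity > 29 → 51
sensor=Y: ELSE → 28

-10, 42, 22, 50, 29, -6, 17, 51, 28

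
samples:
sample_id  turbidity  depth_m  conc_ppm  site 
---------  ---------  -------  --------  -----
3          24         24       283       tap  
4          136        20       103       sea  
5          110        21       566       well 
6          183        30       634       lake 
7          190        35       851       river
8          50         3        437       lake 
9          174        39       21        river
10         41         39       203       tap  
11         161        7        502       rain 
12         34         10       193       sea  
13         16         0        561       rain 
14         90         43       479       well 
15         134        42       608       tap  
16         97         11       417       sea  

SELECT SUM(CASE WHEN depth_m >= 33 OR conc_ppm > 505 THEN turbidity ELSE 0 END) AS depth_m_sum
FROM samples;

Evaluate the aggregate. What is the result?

938

sample_id=3: ✗
sample_id=4: ✗
sample_id=5: ✓ → 110
sample_id=6: ✓ → 183
sample_id=7: ✓ → 190
sample_id=8: ✗
sample_id=9: ✓ → 174
sample_id=10: ✓ → 41
sample_id=11: ✗
sample_id=12: ✗
sample_id=13: ✓ → 16
sample_id=14: ✓ → 90
sample_id=15: ✓ → 134
sample_id=16: ✗
depth_m_sum = 110 + 183 + 190 + 174 + 41 + 16 + 90 + 134 = 938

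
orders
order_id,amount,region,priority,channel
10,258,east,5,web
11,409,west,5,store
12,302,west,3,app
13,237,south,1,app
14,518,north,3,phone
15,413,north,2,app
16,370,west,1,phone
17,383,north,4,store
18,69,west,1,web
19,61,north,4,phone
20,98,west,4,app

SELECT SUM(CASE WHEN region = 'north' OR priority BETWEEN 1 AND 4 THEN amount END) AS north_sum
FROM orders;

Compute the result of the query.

2451

order_id=10: ✗
order_id=11: ✗
order_id=12: ✓ → 302
order_id=13: ✓ → 237
order_id=14: ✓ → 518
order_id=15: ✓ → 413
order_id=16: ✓ → 370
order_id=17: ✓ → 383
order_id=18: ✓ → 69
order_id=19: ✓ → 61
order_id=20: ✓ → 98
north_sum = 302 + 237 + 518 + 413 + 370 + 383 + 69 + 61 + 98 = 2451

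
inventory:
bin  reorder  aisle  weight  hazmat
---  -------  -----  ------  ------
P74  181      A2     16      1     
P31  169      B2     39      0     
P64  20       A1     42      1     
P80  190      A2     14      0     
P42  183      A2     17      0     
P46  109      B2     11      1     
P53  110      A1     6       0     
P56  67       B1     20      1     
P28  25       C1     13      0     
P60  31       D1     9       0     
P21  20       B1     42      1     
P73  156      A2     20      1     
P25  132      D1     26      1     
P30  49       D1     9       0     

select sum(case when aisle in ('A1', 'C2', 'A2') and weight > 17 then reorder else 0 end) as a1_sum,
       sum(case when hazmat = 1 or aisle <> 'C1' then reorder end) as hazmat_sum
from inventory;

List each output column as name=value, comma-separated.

[a1_sum: aisle in ('A1', 'C2', 'A2') and weight > 17]
bin=P74: ✗
bin=P31: ✗
bin=P64: ✓ → 20
bin=P80: ✗
bin=P42: ✗
bin=P46: ✗
bin=P53: ✗
bin=P56: ✗
bin=P28: ✗
bin=P60: ✗
bin=P21: ✗
bin=P73: ✓ → 156
bin=P25: ✗
bin=P30: ✗
a1_sum = 20 + 156 = 176
—
[hazmat_sum: hazmat = 1 or aisle <> 'C1']
bin=P74: ✓ → 181
bin=P31: ✓ → 169
bin=P64: ✓ → 20
bin=P80: ✓ → 190
bin=P42: ✓ → 183
bin=P46: ✓ → 109
bin=P53: ✓ → 110
bin=P56: ✓ → 67
bin=P28: ✗
bin=P60: ✓ → 31
bin=P21: ✓ → 20
bin=P73: ✓ → 156
bin=P25: ✓ → 132
bin=P30: ✓ → 49
hazmat_sum = 181 + 169 + 20 + 190 + 183 + 109 + 110 + 67 + 31 + 20 + 156 + 132 + 49 = 1417

a1_sum=176, hazmat_sum=1417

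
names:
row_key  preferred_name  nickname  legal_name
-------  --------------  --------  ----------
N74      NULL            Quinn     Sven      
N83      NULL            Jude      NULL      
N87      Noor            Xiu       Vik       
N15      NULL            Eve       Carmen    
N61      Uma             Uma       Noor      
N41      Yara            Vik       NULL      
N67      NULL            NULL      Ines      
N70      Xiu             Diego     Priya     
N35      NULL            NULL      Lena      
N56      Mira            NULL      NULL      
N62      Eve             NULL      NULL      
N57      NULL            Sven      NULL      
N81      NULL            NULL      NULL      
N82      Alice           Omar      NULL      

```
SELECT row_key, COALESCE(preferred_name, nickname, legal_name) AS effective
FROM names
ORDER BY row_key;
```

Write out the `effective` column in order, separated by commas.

row_key=N15: preferred_name=NULL, nickname=Eve → Eve
row_key=N35: preferred_name=NULL, nickname=NULL, legal_name=Lena → Lena
row_key=N41: preferred_name=Yara → Yara
row_key=N56: preferred_name=Mira → Mira
row_key=N57: preferred_name=NULL, nickname=Sven → Sven
row_key=N61: preferred_name=Uma → Uma
row_key=N62: preferred_name=Eve → Eve
row_key=N67: preferred_name=NULL, nickname=NULL, legal_name=Ines → Ines
row_key=N70: preferred_name=Xiu → Xiu
row_key=N74: preferred_name=NULL, nickname=Quinn → Quinn
row_key=N81: preferred_name=NULL, nickname=NULL, legal_name=NULL (all NULL) → NULL
row_key=N82: preferred_name=Alice → Alice
row_key=N83: preferred_name=NULL, nickname=Jude → Jude
row_key=N87: preferred_name=Noor → Noor

Eve, Lena, Yara, Mira, Sven, Uma, Eve, Ines, Xiu, Quinn, NULL, Alice, Jude, Noor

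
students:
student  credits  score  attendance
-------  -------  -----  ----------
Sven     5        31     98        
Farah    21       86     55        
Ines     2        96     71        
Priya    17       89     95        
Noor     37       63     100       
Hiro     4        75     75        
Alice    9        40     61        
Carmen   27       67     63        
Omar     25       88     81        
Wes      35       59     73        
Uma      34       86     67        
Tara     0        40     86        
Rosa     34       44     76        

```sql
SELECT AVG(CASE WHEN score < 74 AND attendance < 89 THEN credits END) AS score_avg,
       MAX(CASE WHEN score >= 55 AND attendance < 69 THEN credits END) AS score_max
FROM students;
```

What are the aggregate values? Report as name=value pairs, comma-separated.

[score_avg: score < 74 AND attendance < 89]
student=Sven: ✗
student=Farah: ✗
student=Ines: ✗
student=Priya: ✗
student=Noor: ✗
student=Hiro: ✗
student=Alice: ✓ → 9
student=Carmen: ✓ → 27
student=Omar: ✗
student=Wes: ✓ → 35
student=Uma: ✗
student=Tara: ✓ → 0
student=Rosa: ✓ → 34
score_avg = (9 + 27 + 35 + 0 + 34) / 5 = 21
—
[score_max: score >= 55 AND attendance < 69]
student=Sven: ✗
student=Farah: ✓ → 21
student=Ines: ✗
student=Priya: ✗
student=Noor: ✗
student=Hiro: ✗
student=Alice: ✗
student=Carmen: ✓ → 27
student=Omar: ✗
student=Wes: ✗
student=Uma: ✓ → 34
student=Tara: ✗
student=Rosa: ✗
score_max = MAX(21, 27, 34) = 34

score_avg=21, score_max=34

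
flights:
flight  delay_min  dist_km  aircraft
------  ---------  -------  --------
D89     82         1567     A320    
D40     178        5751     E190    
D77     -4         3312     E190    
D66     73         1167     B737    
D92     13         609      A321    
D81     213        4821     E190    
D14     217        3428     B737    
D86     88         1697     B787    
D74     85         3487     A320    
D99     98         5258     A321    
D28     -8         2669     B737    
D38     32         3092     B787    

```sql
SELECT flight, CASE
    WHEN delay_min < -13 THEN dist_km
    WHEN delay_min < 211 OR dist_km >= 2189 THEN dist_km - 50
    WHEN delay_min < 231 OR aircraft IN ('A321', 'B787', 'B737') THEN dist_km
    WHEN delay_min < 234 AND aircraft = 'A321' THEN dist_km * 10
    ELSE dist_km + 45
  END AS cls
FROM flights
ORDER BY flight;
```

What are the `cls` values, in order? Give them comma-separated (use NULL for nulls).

flight=D14: delay_min < 211 OR dist_km >= 2189 → 3378
flight=D28: delay_min < 211 OR dist_km >= 2189 → 2619
flight=D38: delay_min < 211 OR dist_km >= 2189 → 3042
flight=D40: delay_min < 211 OR dist_km >= 2189 → 5701
flight=D66: delay_min < 211 OR dist_km >= 2189 → 1117
flight=D74: delay_min < 211 OR dist_km >= 2189 → 3437
flight=D77: delay_min < 211 OR dist_km >= 2189 → 3262
flight=D81: delay_min < 211 OR dist_km >= 2189 → 4771
flight=D86: delay_min < 211 OR dist_km >= 2189 → 1647
flight=D89: delay_min < 211 OR dist_km >= 2189 → 1517
flight=D92: delay_min < 211 OR dist_km >= 2189 → 559
flight=D99: delay_min < 211 OR dist_km >= 2189 → 5208

3378, 2619, 3042, 5701, 1117, 3437, 3262, 4771, 1647, 1517, 559, 5208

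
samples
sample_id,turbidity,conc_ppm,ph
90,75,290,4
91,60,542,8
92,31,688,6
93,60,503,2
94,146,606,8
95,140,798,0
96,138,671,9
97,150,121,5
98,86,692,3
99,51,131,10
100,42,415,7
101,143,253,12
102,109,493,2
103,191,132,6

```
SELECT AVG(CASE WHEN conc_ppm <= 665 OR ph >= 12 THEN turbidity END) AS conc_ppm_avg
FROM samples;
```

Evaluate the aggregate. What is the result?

sample_id=90: ✓ → 75
sample_id=91: ✓ → 60
sample_id=92: ✗
sample_id=93: ✓ → 60
sample_id=94: ✓ → 146
sample_id=95: ✗
sample_id=96: ✗
sample_id=97: ✓ → 150
sample_id=98: ✗
sample_id=99: ✓ → 51
sample_id=100: ✓ → 42
sample_id=101: ✓ → 143
sample_id=102: ✓ → 109
sample_id=103: ✓ → 191
conc_ppm_avg = (75 + 60 + 60 + 146 + 150 + 51 + 42 + 143 + 109 + 191) / 10 = 102.7

102.7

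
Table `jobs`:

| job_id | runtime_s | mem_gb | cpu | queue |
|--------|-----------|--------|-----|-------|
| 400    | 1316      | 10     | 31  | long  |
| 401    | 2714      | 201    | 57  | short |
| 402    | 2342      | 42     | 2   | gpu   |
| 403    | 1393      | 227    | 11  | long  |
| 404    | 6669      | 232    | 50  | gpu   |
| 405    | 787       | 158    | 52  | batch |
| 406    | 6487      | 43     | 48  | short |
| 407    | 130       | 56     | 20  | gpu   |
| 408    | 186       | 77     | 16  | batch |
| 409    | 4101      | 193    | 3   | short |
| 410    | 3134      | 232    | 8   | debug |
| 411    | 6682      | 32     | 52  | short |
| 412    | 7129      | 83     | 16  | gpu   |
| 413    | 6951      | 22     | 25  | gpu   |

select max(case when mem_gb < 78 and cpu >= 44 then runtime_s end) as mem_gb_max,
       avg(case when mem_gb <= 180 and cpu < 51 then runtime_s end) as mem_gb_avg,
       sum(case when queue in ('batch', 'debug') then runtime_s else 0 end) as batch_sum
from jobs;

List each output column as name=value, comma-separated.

mem_gb_max=6682, mem_gb_avg=3505.8571428571, batch_sum=4107

[mem_gb_max: mem_gb < 78 and cpu >= 44]
job_id=400: ✗
job_id=401: ✗
job_id=402: ✗
job_id=403: ✗
job_id=404: ✗
job_id=405: ✗
job_id=406: ✓ → 6487
job_id=407: ✗
job_id=408: ✗
job_id=409: ✗
job_id=410: ✗
job_id=411: ✓ → 6682
job_id=412: ✗
job_id=413: ✗
mem_gb_max = MAX(6487, 6682) = 6682
—
[mem_gb_avg: mem_gb <= 180 and cpu < 51]
job_id=400: ✓ → 1316
job_id=401: ✗
job_id=402: ✓ → 2342
job_id=403: ✗
job_id=404: ✗
job_id=405: ✗
job_id=406: ✓ → 6487
job_id=407: ✓ → 130
job_id=408: ✓ → 186
job_id=409: ✗
job_id=410: ✗
job_id=411: ✗
job_id=412: ✓ → 7129
job_id=413: ✓ → 6951
mem_gb_avg = (1316 + 2342 + 6487 + 130 + 186 + 7129 + 6951) / 7 = 3505.8571428571
—
[batch_sum: queue in ('batch', 'debug')]
job_id=400: ✗
job_id=401: ✗
job_id=402: ✗
job_id=403: ✗
job_id=404: ✗
job_id=405: ✓ → 787
job_id=406: ✗
job_id=407: ✗
job_id=408: ✓ → 186
job_id=409: ✗
job_id=410: ✓ → 3134
job_id=411: ✗
job_id=412: ✗
job_id=413: ✗
batch_sum = 787 + 186 + 3134 = 4107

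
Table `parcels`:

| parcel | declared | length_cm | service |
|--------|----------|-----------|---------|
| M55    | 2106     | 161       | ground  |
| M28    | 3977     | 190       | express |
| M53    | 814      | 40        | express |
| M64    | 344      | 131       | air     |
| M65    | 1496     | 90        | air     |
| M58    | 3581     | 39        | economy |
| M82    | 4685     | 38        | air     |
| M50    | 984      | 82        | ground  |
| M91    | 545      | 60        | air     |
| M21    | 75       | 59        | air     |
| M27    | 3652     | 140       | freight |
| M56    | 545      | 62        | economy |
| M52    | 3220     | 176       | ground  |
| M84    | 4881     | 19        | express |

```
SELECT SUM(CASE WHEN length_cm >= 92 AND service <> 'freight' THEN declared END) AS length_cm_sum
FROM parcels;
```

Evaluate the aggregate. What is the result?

9647

parcel=M55: ✓ → 2106
parcel=M28: ✓ → 3977
parcel=M53: ✗
parcel=M64: ✓ → 344
parcel=M65: ✗
parcel=M58: ✗
parcel=M82: ✗
parcel=M50: ✗
parcel=M91: ✗
parcel=M21: ✗
parcel=M27: ✗
parcel=M56: ✗
parcel=M52: ✓ → 3220
parcel=M84: ✗
length_cm_sum = 2106 + 3977 + 344 + 3220 = 9647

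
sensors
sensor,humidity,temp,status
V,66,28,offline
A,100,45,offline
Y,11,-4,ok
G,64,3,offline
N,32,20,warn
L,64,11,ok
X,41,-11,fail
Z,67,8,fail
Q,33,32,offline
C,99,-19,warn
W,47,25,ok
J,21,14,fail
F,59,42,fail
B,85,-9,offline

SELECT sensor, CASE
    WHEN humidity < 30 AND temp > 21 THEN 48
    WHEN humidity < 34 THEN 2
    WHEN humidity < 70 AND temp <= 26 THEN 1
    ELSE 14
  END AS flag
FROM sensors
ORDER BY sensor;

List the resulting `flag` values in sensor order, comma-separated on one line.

14, 14, 14, 14, 1, 2, 1, 2, 2, 14, 1, 1, 2, 1

sensor=A: ELSE → 14
sensor=B: ELSE → 14
sensor=C: ELSE → 14
sensor=F: ELSE → 14
sensor=G: humidity < 70 AND temp <= 26 → 1
sensor=J: humidity < 34 → 2
sensor=L: humidity < 70 AND temp <= 26 → 1
sensor=N: humidity < 34 → 2
sensor=Q: humidity < 34 → 2
sensor=V: ELSE → 14
sensor=W: humidity < 70 AND temp <= 26 → 1
sensor=X: humidity < 70 AND temp <= 26 → 1
sensor=Y: humidity < 34 → 2
sensor=Z: humidity < 70 AND temp <= 26 → 1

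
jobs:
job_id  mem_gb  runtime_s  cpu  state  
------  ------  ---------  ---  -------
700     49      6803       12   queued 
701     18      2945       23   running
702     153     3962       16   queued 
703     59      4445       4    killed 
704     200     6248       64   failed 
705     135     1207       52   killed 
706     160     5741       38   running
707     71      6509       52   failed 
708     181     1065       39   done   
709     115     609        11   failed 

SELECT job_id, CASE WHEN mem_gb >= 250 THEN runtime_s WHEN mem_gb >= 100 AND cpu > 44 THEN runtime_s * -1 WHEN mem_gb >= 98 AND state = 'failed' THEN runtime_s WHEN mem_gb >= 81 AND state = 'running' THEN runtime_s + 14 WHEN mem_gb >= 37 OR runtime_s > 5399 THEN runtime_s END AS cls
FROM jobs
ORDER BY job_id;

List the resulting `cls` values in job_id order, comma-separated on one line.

job_id=700: mem_gb >= 37 OR runtime_s > 5399 → 6803
job_id=701: (no match → NULL) → NULL
job_id=702: mem_gb >= 37 OR runtime_s > 5399 → 3962
job_id=703: mem_gb >= 37 OR runtime_s > 5399 → 4445
job_id=704: mem_gb >= 100 AND cpu > 44 → -6248
job_id=705: mem_gb >= 100 AND cpu > 44 → -1207
job_id=706: mem_gb >= 81 AND state = 'running' → 5755
job_id=707: mem_gb >= 37 OR runtime_s > 5399 → 6509
job_id=708: mem_gb >= 37 OR runtime_s > 5399 → 1065
job_id=709: mem_gb >= 98 AND state = 'failed' → 609

6803, NULL, 3962, 4445, -6248, -1207, 5755, 6509, 1065, 609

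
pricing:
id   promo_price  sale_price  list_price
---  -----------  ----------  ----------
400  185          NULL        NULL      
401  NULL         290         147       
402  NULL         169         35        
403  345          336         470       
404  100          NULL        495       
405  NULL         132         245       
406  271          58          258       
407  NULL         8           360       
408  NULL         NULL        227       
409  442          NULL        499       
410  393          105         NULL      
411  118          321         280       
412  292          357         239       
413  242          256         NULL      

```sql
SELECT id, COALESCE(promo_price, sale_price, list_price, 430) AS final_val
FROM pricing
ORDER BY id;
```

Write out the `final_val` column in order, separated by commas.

185, 290, 169, 345, 100, 132, 271, 8, 227, 442, 393, 118, 292, 242

id=400: promo_price=185 → 185
id=401: promo_price=NULL, sale_price=290 → 290
id=402: promo_price=NULL, sale_price=169 → 169
id=403: promo_price=345 → 345
id=404: promo_price=100 → 100
id=405: promo_price=NULL, sale_price=132 → 132
id=406: promo_price=271 → 271
id=407: promo_price=NULL, sale_price=8 → 8
id=408: promo_price=NULL, sale_price=NULL, list_price=227 → 227
id=409: promo_price=442 → 442
id=410: promo_price=393 → 393
id=411: promo_price=118 → 118
id=412: promo_price=292 → 292
id=413: promo_price=242 → 242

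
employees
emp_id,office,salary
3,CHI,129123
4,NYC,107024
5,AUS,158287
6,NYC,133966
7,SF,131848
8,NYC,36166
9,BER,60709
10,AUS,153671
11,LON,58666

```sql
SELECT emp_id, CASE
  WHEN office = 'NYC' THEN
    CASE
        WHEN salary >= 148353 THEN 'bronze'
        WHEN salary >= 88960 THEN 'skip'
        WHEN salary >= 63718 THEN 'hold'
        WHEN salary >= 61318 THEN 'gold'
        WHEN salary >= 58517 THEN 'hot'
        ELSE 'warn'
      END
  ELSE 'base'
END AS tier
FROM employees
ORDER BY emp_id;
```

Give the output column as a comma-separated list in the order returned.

base, skip, base, skip, base, warn, base, base, base

emp_id=3: office='CHI' → outer ELSE → base
emp_id=4: office='NYC' → inner[salary >= 88960] → skip
emp_id=5: office='AUS' → outer ELSE → base
emp_id=6: office='NYC' → inner[salary >= 88960] → skip
emp_id=7: office='SF' → outer ELSE → base
emp_id=8: office='NYC' → inner[ELSE] → warn
emp_id=9: office='BER' → outer ELSE → base
emp_id=10: office='AUS' → outer ELSE → base
emp_id=11: office='LON' → outer ELSE → base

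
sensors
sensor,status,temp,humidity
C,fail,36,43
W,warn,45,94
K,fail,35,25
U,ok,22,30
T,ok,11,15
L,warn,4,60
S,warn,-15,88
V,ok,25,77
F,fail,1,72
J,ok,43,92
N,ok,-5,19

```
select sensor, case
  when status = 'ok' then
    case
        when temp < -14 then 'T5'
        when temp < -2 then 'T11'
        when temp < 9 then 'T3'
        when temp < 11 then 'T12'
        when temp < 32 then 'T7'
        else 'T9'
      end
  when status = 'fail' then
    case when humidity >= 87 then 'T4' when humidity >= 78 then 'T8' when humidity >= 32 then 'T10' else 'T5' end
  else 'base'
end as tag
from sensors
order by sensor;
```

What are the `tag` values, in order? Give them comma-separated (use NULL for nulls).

sensor=C: status='fail' → inner[humidity >= 32] → T10
sensor=F: status='fail' → inner[humidity >= 32] → T10
sensor=J: status='ok' → inner[ELSE] → T9
sensor=K: status='fail' → inner[ELSE] → T5
sensor=L: status='warn' → outer ELSE → base
sensor=N: status='ok' → inner[temp < -2] → T11
sensor=S: status='warn' → outer ELSE → base
sensor=T: status='ok' → inner[temp < 32] → T7
sensor=U: status='ok' → inner[temp < 32] → T7
sensor=V: status='ok' → inner[temp < 32] → T7
sensor=W: status='warn' → outer ELSE → base

T10, T10, T9, T5, base, T11, base, T7, T7, T7, base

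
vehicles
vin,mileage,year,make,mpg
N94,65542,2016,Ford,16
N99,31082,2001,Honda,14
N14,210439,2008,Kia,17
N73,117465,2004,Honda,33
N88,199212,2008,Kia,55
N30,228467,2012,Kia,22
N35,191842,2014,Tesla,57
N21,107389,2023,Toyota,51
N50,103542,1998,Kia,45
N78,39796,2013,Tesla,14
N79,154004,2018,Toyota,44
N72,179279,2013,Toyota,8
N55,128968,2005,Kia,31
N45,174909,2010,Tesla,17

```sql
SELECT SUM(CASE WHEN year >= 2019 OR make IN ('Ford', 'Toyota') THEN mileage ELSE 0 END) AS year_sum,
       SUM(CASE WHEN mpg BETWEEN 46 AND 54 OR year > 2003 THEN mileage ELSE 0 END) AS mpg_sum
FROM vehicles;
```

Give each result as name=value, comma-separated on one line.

[year_sum: year >= 2019 OR make IN ('Ford', 'Toyota')]
vin=N94: ✓ → 65542
vin=N99: ✗
vin=N14: ✗
vin=N73: ✗
vin=N88: ✗
vin=N30: ✗
vin=N35: ✗
vin=N21: ✓ → 107389
vin=N50: ✗
vin=N78: ✗
vin=N79: ✓ → 154004
vin=N72: ✓ → 179279
vin=N55: ✗
vin=N45: ✗
year_sum = 65542 + 107389 + 154004 + 179279 = 506214
—
[mpg_sum: mpg BETWEEN 46 AND 54 OR year > 2003]
vin=N94: ✓ → 65542
vin=N99: ✗
vin=N14: ✓ → 210439
vin=N73: ✓ → 117465
vin=N88: ✓ → 199212
vin=N30: ✓ → 228467
vin=N35: ✓ → 191842
vin=N21: ✓ → 107389
vin=N50: ✗
vin=N78: ✓ → 39796
vin=N79: ✓ → 154004
vin=N72: ✓ → 179279
vin=N55: ✓ → 128968
vin=N45: ✓ → 174909
mpg_sum = 65542 + 210439 + 117465 + 199212 + 228467 + 191842 + 107389 + 39796 + 154004 + 179279 + 128968 + 174909 = 1797312

year_sum=506214, mpg_sum=1797312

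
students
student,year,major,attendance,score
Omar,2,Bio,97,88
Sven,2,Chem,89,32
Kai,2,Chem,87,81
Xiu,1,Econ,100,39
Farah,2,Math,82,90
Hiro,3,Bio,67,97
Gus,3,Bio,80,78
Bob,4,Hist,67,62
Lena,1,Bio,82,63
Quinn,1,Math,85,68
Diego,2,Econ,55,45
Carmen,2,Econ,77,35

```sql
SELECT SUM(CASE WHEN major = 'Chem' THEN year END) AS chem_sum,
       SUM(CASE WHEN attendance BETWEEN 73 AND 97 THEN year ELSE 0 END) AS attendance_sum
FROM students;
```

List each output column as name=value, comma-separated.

[chem_sum: major = 'Chem']
student=Omar: ✗
student=Sven: ✓ → 2
student=Kai: ✓ → 2
student=Xiu: ✗
student=Farah: ✗
student=Hiro: ✗
student=Gus: ✗
student=Bob: ✗
student=Lena: ✗
student=Quinn: ✗
student=Diego: ✗
student=Carmen: ✗
chem_sum = 2 + 2 = 4
—
[attendance_sum: attendance BETWEEN 73 AND 97]
student=Omar: ✓ → 2
student=Sven: ✓ → 2
student=Kai: ✓ → 2
student=Xiu: ✗
student=Farah: ✓ → 2
student=Hiro: ✗
student=Gus: ✓ → 3
student=Bob: ✗
student=Lena: ✓ → 1
student=Quinn: ✓ → 1
student=Diego: ✗
student=Carmen: ✓ → 2
attendance_sum = 2 + 2 + 2 + 2 + 3 + 1 + 1 + 2 = 15

chem_sum=4, attendance_sum=15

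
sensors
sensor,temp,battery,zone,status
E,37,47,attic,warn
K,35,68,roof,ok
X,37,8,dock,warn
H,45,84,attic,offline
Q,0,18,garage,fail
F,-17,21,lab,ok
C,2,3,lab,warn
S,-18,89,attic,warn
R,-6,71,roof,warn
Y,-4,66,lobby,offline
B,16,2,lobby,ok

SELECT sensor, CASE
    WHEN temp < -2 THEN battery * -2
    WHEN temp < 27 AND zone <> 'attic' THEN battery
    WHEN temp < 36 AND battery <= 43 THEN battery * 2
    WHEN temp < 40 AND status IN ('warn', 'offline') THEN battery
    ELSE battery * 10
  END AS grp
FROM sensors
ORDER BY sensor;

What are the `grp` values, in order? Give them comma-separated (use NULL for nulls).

2, 3, 47, -42, 840, 680, 18, -142, -178, 8, -132

sensor=B: temp < 27 AND zone <> 'attic' → 2
sensor=C: temp < 27 AND zone <> 'attic' → 3
sensor=E: temp < 40 AND status IN ('warn', 'offline') → 47
sensor=F: temp < -2 → -42
sensor=H: ELSE → 840
sensor=K: ELSE → 680
sensor=Q: temp < 27 AND zone <> 'attic' → 18
sensor=R: temp < -2 → -142
sensor=S: temp < -2 → -178
sensor=X: temp < 40 AND status IN ('warn', 'offline') → 8
sensor=Y: temp < -2 → -132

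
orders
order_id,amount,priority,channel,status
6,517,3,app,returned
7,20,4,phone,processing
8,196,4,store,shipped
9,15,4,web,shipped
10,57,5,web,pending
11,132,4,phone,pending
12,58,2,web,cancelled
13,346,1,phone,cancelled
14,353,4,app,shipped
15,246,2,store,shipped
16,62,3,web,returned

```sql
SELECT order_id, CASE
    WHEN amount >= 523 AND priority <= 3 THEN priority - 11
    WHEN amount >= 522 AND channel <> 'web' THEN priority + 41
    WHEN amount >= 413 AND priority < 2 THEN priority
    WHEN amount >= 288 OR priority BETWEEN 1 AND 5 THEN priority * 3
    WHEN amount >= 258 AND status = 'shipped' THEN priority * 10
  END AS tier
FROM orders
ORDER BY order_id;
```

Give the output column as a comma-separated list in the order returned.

order_id=6: amount >= 288 OR priority BETWEEN 1 AND 5 → 9
order_id=7: amount >= 288 OR priority BETWEEN 1 AND 5 → 12
order_id=8: amount >= 288 OR priority BETWEEN 1 AND 5 → 12
order_id=9: amount >= 288 OR priority BETWEEN 1 AND 5 → 12
order_id=10: amount >= 288 OR priority BETWEEN 1 AND 5 → 15
order_id=11: amount >= 288 OR priority BETWEEN 1 AND 5 → 12
order_id=12: amount >= 288 OR priority BETWEEN 1 AND 5 → 6
order_id=13: amount >= 288 OR priority BETWEEN 1 AND 5 → 3
order_id=14: amount >= 288 OR priority BETWEEN 1 AND 5 → 12
order_id=15: amount >= 288 OR priority BETWEEN 1 AND 5 → 6
order_id=16: amount >= 288 OR priority BETWEEN 1 AND 5 → 9

9, 12, 12, 12, 15, 12, 6, 3, 12, 6, 9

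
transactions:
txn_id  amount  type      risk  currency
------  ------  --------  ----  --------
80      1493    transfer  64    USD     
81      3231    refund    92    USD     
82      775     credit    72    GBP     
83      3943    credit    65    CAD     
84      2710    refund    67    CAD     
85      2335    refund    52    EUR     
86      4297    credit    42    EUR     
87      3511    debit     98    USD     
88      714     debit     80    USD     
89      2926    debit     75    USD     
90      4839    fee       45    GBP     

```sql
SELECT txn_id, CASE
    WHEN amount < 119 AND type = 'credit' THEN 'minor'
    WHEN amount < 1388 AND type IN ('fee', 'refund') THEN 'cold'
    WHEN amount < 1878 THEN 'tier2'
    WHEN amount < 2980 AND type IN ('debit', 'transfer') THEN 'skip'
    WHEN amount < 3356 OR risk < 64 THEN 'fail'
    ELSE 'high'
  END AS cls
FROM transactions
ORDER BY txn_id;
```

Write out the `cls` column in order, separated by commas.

txn_id=80: amount < 1878 → tier2
txn_id=81: amount < 3356 OR risk < 64 → fail
txn_id=82: amount < 1878 → tier2
txn_id=83: ELSE → high
txn_id=84: amount < 3356 OR risk < 64 → fail
txn_id=85: amount < 3356 OR risk < 64 → fail
txn_id=86: amount < 3356 OR risk < 64 → fail
txn_id=87: ELSE → high
txn_id=88: amount < 1878 → tier2
txn_id=89: amount < 2980 AND type IN ('debit', 'transfer') → skip
txn_id=90: amount < 3356 OR risk < 64 → fail

tier2, fail, tier2, high, fail, fail, fail, high, tier2, skip, fail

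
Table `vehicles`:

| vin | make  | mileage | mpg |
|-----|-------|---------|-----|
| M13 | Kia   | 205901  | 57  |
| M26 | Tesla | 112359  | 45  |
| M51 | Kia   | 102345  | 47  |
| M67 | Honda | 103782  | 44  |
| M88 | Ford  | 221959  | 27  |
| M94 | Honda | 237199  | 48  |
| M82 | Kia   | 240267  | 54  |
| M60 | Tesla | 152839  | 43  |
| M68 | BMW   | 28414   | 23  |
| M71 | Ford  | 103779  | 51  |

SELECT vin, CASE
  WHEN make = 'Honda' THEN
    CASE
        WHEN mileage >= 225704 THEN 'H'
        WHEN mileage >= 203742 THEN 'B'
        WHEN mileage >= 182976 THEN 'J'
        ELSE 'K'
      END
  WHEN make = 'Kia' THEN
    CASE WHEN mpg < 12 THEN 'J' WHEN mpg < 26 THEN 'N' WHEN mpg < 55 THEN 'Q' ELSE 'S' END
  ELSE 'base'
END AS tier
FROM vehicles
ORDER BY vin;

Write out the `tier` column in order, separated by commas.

S, base, Q, base, K, base, base, Q, base, H

vin=M13: make='Kia' → inner[ELSE] → S
vin=M26: make='Tesla' → outer ELSE → base
vin=M51: make='Kia' → inner[mpg < 55] → Q
vin=M60: make='Tesla' → outer ELSE → base
vin=M67: make='Honda' → inner[ELSE] → K
vin=M68: make='BMW' → outer ELSE → base
vin=M71: make='Ford' → outer ELSE → base
vin=M82: make='Kia' → inner[mpg < 55] → Q
vin=M88: make='Ford' → outer ELSE → base
vin=M94: make='Honda' → inner[mileage >= 225704] → H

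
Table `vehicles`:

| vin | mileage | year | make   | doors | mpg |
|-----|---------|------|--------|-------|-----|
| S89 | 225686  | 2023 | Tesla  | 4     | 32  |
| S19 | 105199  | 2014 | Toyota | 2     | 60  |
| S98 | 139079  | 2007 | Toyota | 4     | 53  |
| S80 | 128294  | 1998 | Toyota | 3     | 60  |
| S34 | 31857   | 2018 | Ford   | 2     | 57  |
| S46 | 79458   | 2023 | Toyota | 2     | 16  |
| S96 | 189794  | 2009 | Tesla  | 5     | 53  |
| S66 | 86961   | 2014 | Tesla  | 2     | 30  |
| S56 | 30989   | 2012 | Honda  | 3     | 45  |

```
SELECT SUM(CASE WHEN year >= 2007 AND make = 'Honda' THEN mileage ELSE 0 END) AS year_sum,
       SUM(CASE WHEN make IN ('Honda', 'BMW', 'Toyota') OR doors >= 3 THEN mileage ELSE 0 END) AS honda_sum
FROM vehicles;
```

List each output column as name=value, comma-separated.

year_sum=30989, honda_sum=898499

[year_sum: year >= 2007 AND make = 'Honda']
vin=S89: ✗
vin=S19: ✗
vin=S98: ✗
vin=S80: ✗
vin=S34: ✗
vin=S46: ✗
vin=S96: ✗
vin=S66: ✗
vin=S56: ✓ → 30989
year_sum = 30989
—
[honda_sum: make IN ('Honda', 'BMW', 'Toyota') OR doors >= 3]
vin=S89: ✓ → 225686
vin=S19: ✓ → 105199
vin=S98: ✓ → 139079
vin=S80: ✓ → 128294
vin=S34: ✗
vin=S46: ✓ → 79458
vin=S96: ✓ → 189794
vin=S66: ✗
vin=S56: ✓ → 30989
honda_sum = 225686 + 105199 + 139079 + 128294 + 79458 + 189794 + 30989 = 898499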